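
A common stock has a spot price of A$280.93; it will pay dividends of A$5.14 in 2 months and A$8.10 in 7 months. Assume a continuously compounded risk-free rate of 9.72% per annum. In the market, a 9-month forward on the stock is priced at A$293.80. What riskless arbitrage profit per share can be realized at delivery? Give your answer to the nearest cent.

A$5.30 per share

PV(dividends) I = 5.14·e^(−0.0972·2/12) + 8.10·e^(−0.0972·7/12) = 12.7109
Fair forward F* = (S − I)·e^(rT) = (280.93 − 12.7109)·e^0.072900 = 268.2191 × 1.075623 = 288.5026
Market A$293.80 > fair 288.5026: forward overpriced → cash-and-carry (borrow at r, buy the stock and collect the dividends, short the forward).
Profit at T = |F_mkt − F*| = |293.80 − 288.5026| = A$5.30 per share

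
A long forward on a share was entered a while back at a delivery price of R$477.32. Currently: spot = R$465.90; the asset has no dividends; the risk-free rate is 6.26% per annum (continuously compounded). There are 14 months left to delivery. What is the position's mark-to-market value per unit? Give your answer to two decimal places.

Current fair forward for the remaining 14 months: F = S·e^(r·T), r = 0.0626
F = 465.90 · e^(0.0626 × 14/12) = 465.90 × 1.075766 = 501.1994
Value of long forward = (F − K)·e^(−rT) = (501.1994 − 477.32) · e^(−0.0626·14/12)
= 23.8794 × 0.929570 = 22.20

R$22.20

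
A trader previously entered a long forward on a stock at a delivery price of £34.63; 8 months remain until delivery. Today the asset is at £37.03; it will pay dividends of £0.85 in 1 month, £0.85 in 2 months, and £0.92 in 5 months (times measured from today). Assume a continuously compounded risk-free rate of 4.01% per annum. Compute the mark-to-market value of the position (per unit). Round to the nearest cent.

PV(remaining dividends) I = 0.85·e^(−0.0401·1/12) + 0.85·e^(−0.0401·2/12) + 0.92·e^(−0.0401·5/12) = 2.5963
Current forward F = (S − I)·e^(rT) = (37.03 − 2.5963)·e^(0.0401·8/12) = 34.4337 × 1.027094 = 35.3666
Value (long) = (F − K)·e^(−rT) = (35.3666 − 34.63) × 0.973621 = 0.7172
Value = £0.72

£0.72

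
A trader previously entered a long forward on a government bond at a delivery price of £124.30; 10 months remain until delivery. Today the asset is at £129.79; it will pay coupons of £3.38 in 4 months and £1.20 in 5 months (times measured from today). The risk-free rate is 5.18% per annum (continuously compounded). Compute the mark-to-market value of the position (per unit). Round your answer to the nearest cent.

£6.24

PV(remaining coupons) I = 3.38·e^(−0.0518·4/12) + 1.20·e^(−0.0518·5/12) = 4.4965
Current forward F = (S − I)·e^(rT) = (129.79 − 4.4965)·e^(0.0518·10/12) = 125.2935 × 1.044112 = 130.8204
Value (long) = (F − K)·e^(−rT) = (130.8204 − 124.30) × 0.957752 = 6.2449
Value = £6.24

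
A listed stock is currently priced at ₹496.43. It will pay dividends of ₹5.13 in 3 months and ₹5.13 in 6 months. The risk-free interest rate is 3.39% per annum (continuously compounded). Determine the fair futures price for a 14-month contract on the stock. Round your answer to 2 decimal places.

₹505.92

PV(dividends) I = 5.13·e^(−0.0339·3/12) + 5.13·e^(−0.0339·6/12)
I = 5.0867 + 5.0438 = 10.1305
F = (S − I)·e^(rT) = (496.43 − 10.1305) · e^(0.0339·14/12)
= 486.2995 · e^0.039550 = 486.2995 × 1.040343 = ₹505.92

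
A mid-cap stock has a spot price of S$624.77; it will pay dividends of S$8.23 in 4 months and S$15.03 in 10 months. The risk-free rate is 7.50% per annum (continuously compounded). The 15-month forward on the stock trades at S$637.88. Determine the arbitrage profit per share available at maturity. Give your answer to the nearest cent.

PV(dividends) I = 8.23·e^(−0.0750·4/12) + 15.03·e^(−0.0750·10/12) = 22.1462
Fair forward F* = (S − I)·e^(rT) = (624.77 − 22.1462)·e^0.093750 = 602.6238 × 1.098285 = 661.8527
Market S$637.88 < fair 661.8527: forward underpriced → reverse cash-and-carry (short the stock, invest proceeds at r, pay the dividends, go long the forward).
Profit at T = |F_mkt − F*| = |637.88 − 661.8527| = S$23.97 per share

S$23.97 per share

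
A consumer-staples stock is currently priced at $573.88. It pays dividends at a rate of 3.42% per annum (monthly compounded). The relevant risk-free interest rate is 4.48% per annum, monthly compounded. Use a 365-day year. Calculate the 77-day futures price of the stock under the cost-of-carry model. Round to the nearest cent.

F = S · (1+r/12)^(12T) / (1+q/12)^(12T)
= 573.88 × 1.009478 / 1.007231 = 573.88 × 1.002231
F = $575.16

$575.16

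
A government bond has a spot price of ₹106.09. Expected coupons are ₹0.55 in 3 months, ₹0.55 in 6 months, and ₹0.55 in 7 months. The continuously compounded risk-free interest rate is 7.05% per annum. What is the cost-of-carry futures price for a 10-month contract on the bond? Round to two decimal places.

PV(coupons) I = 0.55·e^(−0.0705·3/12) + 0.55·e^(−0.0705·6/12) + 0.55·e^(−0.0705·7/12)
I = 0.5404 + 0.5310 + 0.5278 = 1.5992
F = (S − I)·e^(rT) = (106.09 − 1.5992) · e^(0.0705·10/12)
= 104.4908 · e^0.058750 = 104.4908 × 1.060510 = ₹110.81

₹110.81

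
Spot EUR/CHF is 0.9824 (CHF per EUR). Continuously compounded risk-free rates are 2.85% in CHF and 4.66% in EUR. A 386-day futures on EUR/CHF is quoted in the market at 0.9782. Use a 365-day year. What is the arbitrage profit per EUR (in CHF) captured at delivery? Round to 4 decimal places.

0.0144 per EUR (in CHF)

Fair futures: F* = S·e^(carry·T), with carry = (r_CHF − r_EUR) = 0.0285 − 0.0466 = -0.0181
F* = 0.9824 · e^(-0.0181 × 386/365) = 0.9824 · e^-0.019141 = 0.9824 × 0.981041 = 0.9638
Market 0.9782 > fair 0.9638: forward overpriced → cash-and-carry (buy spot, short the forward).
At maturity, profit = |F_mkt − F*| = |0.9782 − 0.9638| = 0.0144 per EUR (in CHF)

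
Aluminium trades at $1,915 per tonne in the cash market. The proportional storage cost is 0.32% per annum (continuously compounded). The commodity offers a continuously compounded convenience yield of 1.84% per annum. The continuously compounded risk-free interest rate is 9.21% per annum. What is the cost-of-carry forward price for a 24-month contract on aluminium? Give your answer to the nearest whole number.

Net carry = r + u − y = 0.0921 + 0.0032 − 0.0184 = 0.0769
F = S·e^((r+u−y)T) = 1915 · e^(0.0769 × 24/12) = 1915 · e^0.153800
= 1915 × 1.166258 = $2,233 per tonne

$2,233 per tonne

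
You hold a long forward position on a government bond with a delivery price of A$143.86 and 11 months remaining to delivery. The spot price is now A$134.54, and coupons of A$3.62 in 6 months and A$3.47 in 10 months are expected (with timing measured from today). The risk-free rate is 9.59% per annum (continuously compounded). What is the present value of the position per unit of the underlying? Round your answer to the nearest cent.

-A$3.87

PV(remaining coupons) I = 3.62·e^(−0.0959·6/12) + 3.47·e^(−0.0959·10/12) = 6.6540
Current forward F = (S − I)·e^(rT) = (134.54 − 6.6540)·e^(0.0959·11/12) = 127.8860 × 1.091888 = 139.6372
Value (long) = (F − K)·e^(−rT) = (139.6372 − 143.86) × 0.915845 = -3.8674
Value = -A$3.87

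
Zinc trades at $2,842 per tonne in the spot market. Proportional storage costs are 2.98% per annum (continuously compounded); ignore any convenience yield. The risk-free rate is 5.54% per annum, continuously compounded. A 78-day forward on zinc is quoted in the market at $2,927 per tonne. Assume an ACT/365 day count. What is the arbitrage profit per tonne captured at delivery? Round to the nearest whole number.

Fair forward: F* = S·e^(carry·T), with carry = (r + u) = 0.0554 + 0.0298 = 0.0852
F* = 2842 · e^(0.0852 × 78/365) = 2842 · e^0.018207 = 2842 × 1.018374 = $2894.2189
Market $2927 > fair $2894.2189: forward overpriced → cash-and-carry (buy spot, short the forward).
At maturity, profit = |F_mkt − F*| = |2927 − 2894.2189| = $33 per tonne

$33 per tonne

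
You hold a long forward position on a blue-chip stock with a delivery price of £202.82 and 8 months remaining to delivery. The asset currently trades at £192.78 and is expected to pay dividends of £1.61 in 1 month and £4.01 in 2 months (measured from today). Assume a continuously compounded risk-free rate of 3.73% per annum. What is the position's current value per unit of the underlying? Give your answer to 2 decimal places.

PV(remaining dividends) I = 1.61·e^(−0.0373·1/12) + 4.01·e^(−0.0373·2/12) = 5.5902
Current forward F = (S − I)·e^(rT) = (192.78 − 5.5902)·e^(0.0373·8/12) = 187.1898 × 1.025178 = 191.9029
Value (long) = (F − K)·e^(−rT) = (191.9029 − 202.82) × 0.975440 = -10.6490
Value = -£10.65

-£10.65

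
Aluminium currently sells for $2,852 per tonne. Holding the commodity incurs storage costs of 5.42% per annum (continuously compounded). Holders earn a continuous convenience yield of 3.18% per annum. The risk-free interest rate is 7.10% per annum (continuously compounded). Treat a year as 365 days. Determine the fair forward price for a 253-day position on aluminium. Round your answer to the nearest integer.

Net carry = r + u − y = 0.0710 + 0.0542 − 0.0318 = 0.0934
F = S·e^((r+u−y)T) = 2852 · e^(0.0934 × 253/365) = 2852 · e^0.064740
= 2852 × 1.066882 = $3,043 per tonne

$3,043 per tonne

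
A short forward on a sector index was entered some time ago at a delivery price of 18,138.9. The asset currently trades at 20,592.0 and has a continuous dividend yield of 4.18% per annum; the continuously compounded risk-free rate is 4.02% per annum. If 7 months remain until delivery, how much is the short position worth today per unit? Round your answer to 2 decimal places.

Current fair forward for the remaining 7 months: F = S·e^((r − q)·T), (r − q) = 0.0402 − 0.0418 = -0.0016
F = 20592.0 · e^(-0.0016 × 7/12) = 20592.0 × 0.99906710 = 20572.7897
Value of long forward = (F − K)·e^(−rT) = (20572.7897 − 18138.9) · e^(−0.0402·7/12)
= 2433.8897 × 0.97682281 = 2377.48
Short position value = −(long value) = -2377.48

-2377.48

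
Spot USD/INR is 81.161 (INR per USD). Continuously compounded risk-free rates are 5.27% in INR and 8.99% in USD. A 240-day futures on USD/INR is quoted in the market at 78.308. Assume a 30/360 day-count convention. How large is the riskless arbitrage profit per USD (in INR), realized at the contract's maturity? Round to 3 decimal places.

0.865 per USD (in INR)

Fair futures: F* = S·e^(carry·T), with carry = (r_INR − r_USD) = 0.0527 − 0.0899 = -0.0372
F* = 81.161 · e^(-0.0372 × 240/360) = 81.161 · e^-0.024800 = 81.161 × 0.975505 = 79.1730
Market 78.308 < fair 79.1730: forward underpriced → reverse cash-and-carry (short spot, go long the forward).
At maturity, profit = |F_mkt − F*| = |78.308 − 79.1730| = 0.865 per USD (in INR)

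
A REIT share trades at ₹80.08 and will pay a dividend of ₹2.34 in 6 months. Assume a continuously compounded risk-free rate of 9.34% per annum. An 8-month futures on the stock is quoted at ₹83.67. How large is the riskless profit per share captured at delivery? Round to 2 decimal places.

PV(dividends) I = 2.34·e^(−0.0934·6/12) = 2.2332
Fair futures F* = (S − I)·e^(rT) = (80.08 − 2.2332)·e^0.062267 = 77.8468 × 1.064246 = 82.8481
Market ₹83.67 > fair 82.8481: forward overpriced → cash-and-carry (borrow at r, buy the stock and collect the dividends, short the forward).
Profit at T = |F_mkt − F*| = |83.67 − 82.8481| = ₹0.82 per share

₹0.82 per share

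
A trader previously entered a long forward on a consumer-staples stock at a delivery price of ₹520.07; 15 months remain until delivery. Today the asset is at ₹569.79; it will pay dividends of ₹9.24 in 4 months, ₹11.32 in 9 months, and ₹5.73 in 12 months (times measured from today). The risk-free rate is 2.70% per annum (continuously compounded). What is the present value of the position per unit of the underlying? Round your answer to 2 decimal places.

PV(remaining dividends) I = 9.24·e^(−0.0270·4/12) + 11.32·e^(−0.0270·9/12) + 5.73·e^(−0.0270·12/12) = 25.8276
Current forward F = (S − I)·e^(rT) = (569.79 − 25.8276)·e^(0.0270·15/12) = 543.9624 × 1.034326 = 562.6345
Value (long) = (F − K)·e^(−rT) = (562.6345 − 520.07) × 0.966813 = 41.1519
Value = ₹41.15

₹41.15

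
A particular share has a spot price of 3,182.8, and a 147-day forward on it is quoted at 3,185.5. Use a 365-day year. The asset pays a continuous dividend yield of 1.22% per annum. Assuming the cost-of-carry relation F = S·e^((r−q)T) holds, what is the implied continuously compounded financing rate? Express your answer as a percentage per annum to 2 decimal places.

From F = S·e^((r−q)T): (r − q) = ln(F/S)/T
ln(3185.5/3182.8) = ln(1.000848) = 0.000848
(r − q) = 0.000848 / (147/365) = 0.002106
r = ln(F/S)/T + q = 0.002106 + 0.0122 = 0.014306
r = 1.43%

1.43%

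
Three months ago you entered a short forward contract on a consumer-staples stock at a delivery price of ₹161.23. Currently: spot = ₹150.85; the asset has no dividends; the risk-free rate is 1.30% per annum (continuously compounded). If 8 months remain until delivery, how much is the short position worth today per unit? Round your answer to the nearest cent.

₹8.99

Current fair forward for the remaining 8 months: F = S·e^(r·T), r = 0.0130
F = 150.85 · e^(0.0130 × 8/12) = 150.85 × 1.008704 = 152.1630
Value of long forward = (F − K)·e^(−rT) = (152.1630 − 161.23) · e^(−0.0130·8/12)
= -9.0670 × 0.991371 = -8.99
Short position value = −(long value) = ₹8.99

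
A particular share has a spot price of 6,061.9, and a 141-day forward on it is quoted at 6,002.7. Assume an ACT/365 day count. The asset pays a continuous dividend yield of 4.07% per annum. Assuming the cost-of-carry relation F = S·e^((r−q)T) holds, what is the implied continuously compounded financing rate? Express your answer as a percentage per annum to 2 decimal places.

1.53%

From F = S·e^((r−q)T): (r − q) = ln(F/S)/T
ln(6002.7/6061.9) = ln(0.990234) = -0.009814
(r − q) = -0.009814 / (141/365) = -0.025405
r = ln(F/S)/T + q = -0.025405 + 0.0407 = 0.015295
r = 1.53%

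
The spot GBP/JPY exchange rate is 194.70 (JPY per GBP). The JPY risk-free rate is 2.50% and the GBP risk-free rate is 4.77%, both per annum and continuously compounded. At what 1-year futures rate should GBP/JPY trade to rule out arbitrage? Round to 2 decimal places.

F = S·e^((r_JPY − r_GBP)T) = 194.70 · e^((0.0250 − 0.0477) × 1)
= 194.70 · e^-0.022700 = 194.70 × 0.977556
F = 190.33 JPY per GBP

190.33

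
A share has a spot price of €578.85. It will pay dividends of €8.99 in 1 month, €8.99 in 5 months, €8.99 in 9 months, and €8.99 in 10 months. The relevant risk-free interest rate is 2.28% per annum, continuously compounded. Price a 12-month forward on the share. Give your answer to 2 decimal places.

PV(dividends) I = 8.99·e^(−0.0228·1/12) + 8.99·e^(−0.0228·5/12) + 8.99·e^(−0.0228·9/12) + 8.99·e^(−0.0228·10/12)
I = 8.9729 + 8.9050 + 8.8376 + 8.8208 = 35.5363
F = (S − I)·e^(rT) = (578.85 − 35.5363) · e^(0.0228·12/12)
= 543.3137 · e^0.022800 = 543.3137 × 1.023062 = €555.84

€555.84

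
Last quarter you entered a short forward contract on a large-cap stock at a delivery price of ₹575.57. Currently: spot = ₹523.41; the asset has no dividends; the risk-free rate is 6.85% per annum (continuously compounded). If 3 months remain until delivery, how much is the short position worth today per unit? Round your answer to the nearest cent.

Current fair forward for the remaining 3 months: F = S·e^(r·T), r = 0.0685
F = 523.41 · e^(0.0685 × 3/12) = 523.41 × 1.017272 = 532.4503
Value of long forward = (F − K)·e^(−rT) = (532.4503 − 575.57) · e^(−0.0685·3/12)
= -43.1197 × 0.983021 = -42.39
Short position value = −(long value) = ₹42.39

₹42.39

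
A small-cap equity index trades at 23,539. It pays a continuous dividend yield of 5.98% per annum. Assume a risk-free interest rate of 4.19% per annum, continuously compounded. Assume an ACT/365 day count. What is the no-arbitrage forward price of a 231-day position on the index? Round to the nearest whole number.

23,274

F = S·e^((r − q)T) = 23539 · e^((0.0419 − 0.0598) × 231/365)
= 23539 · e^-0.011328 = 23539 × 0.988736
F = 23,274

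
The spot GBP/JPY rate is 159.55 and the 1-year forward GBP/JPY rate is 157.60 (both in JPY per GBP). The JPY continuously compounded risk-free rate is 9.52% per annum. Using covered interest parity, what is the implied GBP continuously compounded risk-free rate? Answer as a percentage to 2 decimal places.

10.75%

F = S·e^((r_JPY − r_GBP)T) ⇒ r_GBP = r_JPY − ln(F/S)/T
ln(157.60/159.55) = -0.012297; /(1) = -0.012297
r_GBP = 0.0952 + 0.012297 = 0.107497
r_GBP = 10.75%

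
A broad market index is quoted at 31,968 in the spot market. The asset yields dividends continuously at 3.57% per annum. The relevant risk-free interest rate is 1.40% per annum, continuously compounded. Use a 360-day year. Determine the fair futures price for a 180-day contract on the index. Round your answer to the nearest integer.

31,623

F = S·e^((r − q)T) = 31968 · e^((0.0140 − 0.0357) × 180/360)
= 31968 · e^-0.010850 = 31968 × 0.989209
F = 31,623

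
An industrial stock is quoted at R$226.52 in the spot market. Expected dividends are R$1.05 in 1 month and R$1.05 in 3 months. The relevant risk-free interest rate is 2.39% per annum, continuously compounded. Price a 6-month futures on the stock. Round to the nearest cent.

R$227.13

PV(dividends) I = 1.05·e^(−0.0239·1/12) + 1.05·e^(−0.0239·3/12)
I = 1.0479 + 1.0437 = 2.0916
F = (S − I)·e^(rT) = (226.52 − 2.0916) · e^(0.0239·6/12)
= 224.4284 · e^0.011950 = 224.4284 × 1.012022 = R$227.13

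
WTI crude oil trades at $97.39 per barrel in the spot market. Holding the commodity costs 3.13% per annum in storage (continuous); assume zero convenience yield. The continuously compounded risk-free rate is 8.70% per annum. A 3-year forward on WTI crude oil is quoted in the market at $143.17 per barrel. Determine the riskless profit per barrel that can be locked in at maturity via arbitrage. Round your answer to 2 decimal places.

Fair forward: F* = S·e^(carry·T), with carry = (r + u) = 0.0870 + 0.0313 = 0.1183
F* = 97.39 · e^(0.1183 × 3) = 97.39 · e^0.354900 = 97.39 × 1.426038 = $138.8818
Market $143.17 > fair $138.8818: forward overpriced → cash-and-carry (buy spot, short the forward).
At maturity, profit = |F_mkt − F*| = |143.17 − 138.8818| = $4.29 per barrel

$4.29 per barrel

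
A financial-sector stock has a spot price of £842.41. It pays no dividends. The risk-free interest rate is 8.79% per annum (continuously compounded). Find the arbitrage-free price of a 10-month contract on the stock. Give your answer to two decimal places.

£906.43

F = S·e^(rT) = 842.41 · e^(0.0879 × 10/12)
= 842.41 · e^0.073250 = 842.41 × 1.076000
F = £906.43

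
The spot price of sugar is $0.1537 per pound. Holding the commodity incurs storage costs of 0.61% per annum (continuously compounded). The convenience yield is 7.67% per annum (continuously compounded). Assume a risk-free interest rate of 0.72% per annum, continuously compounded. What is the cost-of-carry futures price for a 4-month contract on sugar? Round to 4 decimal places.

Net carry = r + u − y = 0.0072 + 0.0061 − 0.0767 = -0.0634
F = S·e^((r+u−y)T) = 0.1537 · e^(-0.0634 × 4/12) = 0.1537 · e^-0.021133
= 0.1537 × 0.979089 = $0.1505 per pound

$0.1505 per pound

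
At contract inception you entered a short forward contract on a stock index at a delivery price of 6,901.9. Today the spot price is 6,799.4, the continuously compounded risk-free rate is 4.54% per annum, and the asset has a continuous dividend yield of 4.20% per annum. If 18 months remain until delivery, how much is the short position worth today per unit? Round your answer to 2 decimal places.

63.28

Current fair forward for the remaining 18 months: F = S·e^((r − q)·T), (r − q) = 0.0454 − 0.0420 = 0.0034
F = 6799.4 · e^(0.0034 × 18/12) = 6799.4 × 1.00511303 = 6834.1655
Value of long forward = (F − K)·e^(−rT) = (6834.1655 − 6901.9) · e^(−0.0454·18/12)
= -67.7345 × 0.93416705 = -63.28
Short position value = −(long value) = 63.28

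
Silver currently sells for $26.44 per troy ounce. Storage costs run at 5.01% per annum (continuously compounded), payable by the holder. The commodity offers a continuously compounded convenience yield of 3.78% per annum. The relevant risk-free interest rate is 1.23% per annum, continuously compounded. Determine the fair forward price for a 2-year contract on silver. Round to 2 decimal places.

$27.77 per troy ounce

Net carry = r + u − y = 0.0123 + 0.0501 − 0.0378 = 0.0246
F = S·e^((r+u−y)T) = 26.44 · e^(0.0246 × 2) = 26.44 · e^0.049200
= 26.44 × 1.050430 = $27.77 per troy ounce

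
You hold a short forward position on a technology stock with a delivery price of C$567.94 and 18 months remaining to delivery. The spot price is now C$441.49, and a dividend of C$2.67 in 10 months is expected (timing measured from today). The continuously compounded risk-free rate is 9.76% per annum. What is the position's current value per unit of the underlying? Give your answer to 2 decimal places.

PV(remaining dividends) I = 2.67·e^(−0.0976·10/12) = 2.4614
Current forward F = (S − I)·e^(rT) = (441.49 − 2.4614)·e^(0.0976·18/12) = 439.0286 × 1.157659 = 508.2454
Value (long) = (F − K)·e^(−rT) = (508.2454 − 567.94) × 0.863812 = -51.5649
Short position value = −(long value) = C$51.56

C$51.56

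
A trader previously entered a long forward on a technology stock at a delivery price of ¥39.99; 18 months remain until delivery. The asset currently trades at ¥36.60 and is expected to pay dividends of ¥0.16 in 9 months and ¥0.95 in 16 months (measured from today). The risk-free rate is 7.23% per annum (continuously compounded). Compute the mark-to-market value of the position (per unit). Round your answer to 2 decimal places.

-¥0.29

PV(remaining dividends) I = 0.16·e^(−0.0723·9/12) + 0.95·e^(−0.0723·16/12) = 1.0143
Current forward F = (S − I)·e^(rT) = (36.60 − 1.0143)·e^(0.0723·18/12) = 35.5857 × 1.114549 = 39.6620
Value (long) = (F − K)·e^(−rT) = (39.6620 − 39.99) × 0.897224 = -0.2943
Value = -¥0.29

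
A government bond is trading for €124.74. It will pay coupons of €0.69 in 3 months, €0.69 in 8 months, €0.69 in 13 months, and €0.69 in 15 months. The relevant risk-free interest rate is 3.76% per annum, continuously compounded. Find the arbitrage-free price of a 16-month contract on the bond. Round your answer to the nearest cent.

€128.34

PV(coupons) I = 0.69·e^(−0.0376·3/12) + 0.69·e^(−0.0376·8/12) + 0.69·e^(−0.0376·13/12) + 0.69·e^(−0.0376·15/12)
I = 0.6835 + 0.6729 + 0.6625 + 0.6583 = 2.6772
F = (S − I)·e^(rT) = (124.74 − 2.6772) · e^(0.0376·16/12)
= 122.0628 · e^0.050133 = 122.0628 × 1.051411 = €128.34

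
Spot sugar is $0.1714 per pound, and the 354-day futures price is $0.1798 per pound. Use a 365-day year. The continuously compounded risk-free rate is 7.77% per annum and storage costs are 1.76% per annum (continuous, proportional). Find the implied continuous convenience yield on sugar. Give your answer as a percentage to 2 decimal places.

4.60%

F = S·e^((r+u−y)T) ⇒ (r+u−y) = ln(F/S)/T
ln(0.1798/0.1714) = 0.047845; /T ⇒ 0.049332
y = r + u − ln(F/S)/T = 0.0777 + 0.0176 − 0.049332 = 0.045968
y = 4.60%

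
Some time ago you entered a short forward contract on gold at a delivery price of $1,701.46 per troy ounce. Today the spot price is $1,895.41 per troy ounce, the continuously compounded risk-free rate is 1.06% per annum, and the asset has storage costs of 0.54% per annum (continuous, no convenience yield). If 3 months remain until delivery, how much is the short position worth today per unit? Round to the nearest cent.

Current fair forward for the remaining 3 months: F = S·e^((r + u)·T), (r + u) = 0.0106 + 0.0054 = 0.0160
F = 1895.41 · e^(0.0160 × 3/12) = 1895.41 × 1.00400801 = 1903.0068
Value of long forward = (F − K)·e^(−rT) = (1903.0068 − 1701.46) · e^(−0.0106·3/12)
= 201.5468 × 0.99735351 = 201.01
Short position value = −(long value) = -$201.01

-$201.01 per troy ounce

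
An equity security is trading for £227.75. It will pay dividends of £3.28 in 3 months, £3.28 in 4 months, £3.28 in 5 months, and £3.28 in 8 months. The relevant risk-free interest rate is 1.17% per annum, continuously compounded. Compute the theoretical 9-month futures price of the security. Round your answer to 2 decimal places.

PV(dividends) I = 3.28·e^(−0.0117·3/12) + 3.28·e^(−0.0117·4/12) + 3.28·e^(−0.0117·5/12) + 3.28·e^(−0.0117·8/12)
I = 3.2704 + 3.2672 + 3.2640 + 3.2545 = 13.0561
F = (S − I)·e^(rT) = (227.75 − 13.0561) · e^(0.0117·9/12)
= 214.6939 · e^0.008775 = 214.6939 × 1.008814 = £216.59

£216.59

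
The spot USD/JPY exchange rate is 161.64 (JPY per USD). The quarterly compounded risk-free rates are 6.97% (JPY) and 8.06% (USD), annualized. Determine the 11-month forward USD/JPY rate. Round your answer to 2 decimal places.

160.06

By covered interest parity, F = S · (1+r_JPY/4)^(4T) / (1+r_USD/4)^(4T)
= 161.64 × 1.065390 / 1.075891 = 161.64 × 0.990240
F = 160.06 JPY per USD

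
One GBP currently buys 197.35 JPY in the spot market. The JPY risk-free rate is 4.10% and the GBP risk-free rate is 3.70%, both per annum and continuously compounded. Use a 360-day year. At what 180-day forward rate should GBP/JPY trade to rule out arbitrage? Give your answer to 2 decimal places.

F = S·e^((r_JPY − r_GBP)T) = 197.35 · e^((0.0410 − 0.0370) × 180/360)
= 197.35 · e^0.002000 = 197.35 × 1.002002
F = 197.75 JPY per GBP

197.75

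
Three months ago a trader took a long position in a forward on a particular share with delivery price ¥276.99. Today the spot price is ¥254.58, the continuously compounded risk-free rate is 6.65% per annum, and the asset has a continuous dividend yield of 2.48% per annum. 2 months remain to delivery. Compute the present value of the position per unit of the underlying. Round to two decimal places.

Current fair forward for the remaining 2 months: F = S·e^((r − q)·T), (r − q) = 0.0665 − 0.0248 = 0.0417
F = 254.58 · e^(0.0417 × 2/12) = 254.58 × 1.006974 = 256.3554
Value of long forward = (F − K)·e^(−rT) = (256.3554 − 276.99) · e^(−0.0665·2/12)
= -20.6346 × 0.988978 = -20.41

-¥20.41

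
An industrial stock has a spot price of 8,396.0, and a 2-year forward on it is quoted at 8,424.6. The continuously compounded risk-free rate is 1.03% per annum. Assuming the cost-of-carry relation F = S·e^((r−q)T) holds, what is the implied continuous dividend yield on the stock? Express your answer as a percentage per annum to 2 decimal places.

From F = S·e^((r−q)T): (r − q) = ln(F/S)/T
ln(8424.6/8396.0) = ln(1.003406) = 0.003400
(r − q) = 0.003400 / (2) = 0.001700
q = r − ln(F/S)/T = 0.0103 − 0.001700 = 0.008600
q = 0.86%

0.86%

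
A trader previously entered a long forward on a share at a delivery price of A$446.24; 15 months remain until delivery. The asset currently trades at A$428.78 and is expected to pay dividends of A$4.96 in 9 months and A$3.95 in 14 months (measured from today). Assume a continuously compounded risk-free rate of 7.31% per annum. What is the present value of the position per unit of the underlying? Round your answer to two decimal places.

A$13.19

PV(remaining dividends) I = 4.96·e^(−0.0731·9/12) + 3.95·e^(−0.0731·14/12) = 8.3225
Current forward F = (S − I)·e^(rT) = (428.78 − 8.3225)·e^(0.0731·15/12) = 420.4575 × 1.095680 = 460.6869
Value (long) = (F − K)·e^(−rT) = (460.6869 − 446.24) × 0.912675 = 13.1853
Value = A$13.19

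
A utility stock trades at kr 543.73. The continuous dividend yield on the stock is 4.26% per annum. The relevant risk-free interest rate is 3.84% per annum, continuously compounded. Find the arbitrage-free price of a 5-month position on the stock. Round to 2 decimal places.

kr 542.78

F = S·e^((r − q)T) = 543.73 · e^((0.0384 − 0.0426) × 5/12)
= 543.73 · e^-0.001750 = 543.73 × 0.998252
F = kr 542.78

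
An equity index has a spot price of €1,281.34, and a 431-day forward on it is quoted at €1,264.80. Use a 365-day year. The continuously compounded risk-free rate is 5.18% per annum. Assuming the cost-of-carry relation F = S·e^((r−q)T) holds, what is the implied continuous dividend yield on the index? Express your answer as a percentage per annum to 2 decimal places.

6.28%

From F = S·e^((r−q)T): (r − q) = ln(F/S)/T
ln(1264.80/1281.34) = ln(0.987092) = -0.012992
(r − q) = -0.012992 / (431/365) = -0.011003
q = r − ln(F/S)/T = 0.0518 + 0.011003 = 0.062803
q = 6.28%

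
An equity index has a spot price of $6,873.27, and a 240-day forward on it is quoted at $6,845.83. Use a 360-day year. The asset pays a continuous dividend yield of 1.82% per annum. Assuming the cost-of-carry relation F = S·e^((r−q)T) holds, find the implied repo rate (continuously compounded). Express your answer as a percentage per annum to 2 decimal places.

From F = S·e^((r−q)T): (r − q) = ln(F/S)/T
ln(6845.83/6873.27) = ln(0.996008) = -0.004000
(r − q) = -0.004000 / (240/360) = -0.006000
r = ln(F/S)/T + q = -0.006000 + 0.0182 = 0.012200
r = 1.22%

1.22%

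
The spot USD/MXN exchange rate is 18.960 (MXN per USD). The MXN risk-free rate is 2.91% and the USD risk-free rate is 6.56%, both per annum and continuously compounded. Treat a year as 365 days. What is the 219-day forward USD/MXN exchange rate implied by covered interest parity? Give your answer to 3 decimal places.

F = S·e^((r_MXN − r_USD)T) = 18.960 · e^((0.0291 − 0.0656) × 219/365)
= 18.960 · e^-0.021900 = 18.960 × 0.978338
F = 18.549 MXN per USD

18.549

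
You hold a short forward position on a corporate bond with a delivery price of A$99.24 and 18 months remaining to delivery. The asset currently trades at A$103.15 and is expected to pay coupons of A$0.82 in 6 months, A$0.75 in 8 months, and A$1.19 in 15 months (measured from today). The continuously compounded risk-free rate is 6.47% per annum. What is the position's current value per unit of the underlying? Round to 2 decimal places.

-A$10.48

PV(remaining coupons) I = 0.82·e^(−0.0647·6/12) + 0.75·e^(−0.0647·8/12) + 1.19·e^(−0.0647·15/12) = 2.6098
Current forward F = (S − I)·e^(rT) = (103.15 − 2.6098)·e^(0.0647·18/12) = 100.5402 × 1.101915 = 110.7868
Value (long) = (F − K)·e^(−rT) = (110.7868 − 99.24) × 0.907511 = 10.4788
Short position value = −(long value) = -A$10.48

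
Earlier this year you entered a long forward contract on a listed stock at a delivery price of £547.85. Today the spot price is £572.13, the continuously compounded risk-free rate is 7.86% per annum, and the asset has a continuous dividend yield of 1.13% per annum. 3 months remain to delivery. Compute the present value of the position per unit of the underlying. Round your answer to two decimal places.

Current fair forward for the remaining 3 months: F = S·e^((r − q)·T), (r − q) = 0.0786 − 0.0113 = 0.0673
F = 572.13 · e^(0.0673 × 3/12) = 572.13 × 1.016967 = 581.8373
Value of long forward = (F − K)·e^(−rT) = (581.8373 − 547.85) · e^(−0.0786·3/12)
= 33.9873 × 0.980542 = 33.33

£33.33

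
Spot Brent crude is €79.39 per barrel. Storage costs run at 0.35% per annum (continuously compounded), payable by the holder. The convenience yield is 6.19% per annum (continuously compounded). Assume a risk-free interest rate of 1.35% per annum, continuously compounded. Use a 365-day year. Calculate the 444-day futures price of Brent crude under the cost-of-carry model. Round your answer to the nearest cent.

Net carry = r + u − y = 0.0135 + 0.0035 − 0.0619 = -0.0449
F = S·e^((r+u−y)T) = 79.39 · e^(-0.0449 × 444/365) = 79.39 · e^-0.054618
= 79.39 × 0.946847 = €75.17 per barrel

€75.17 per barrel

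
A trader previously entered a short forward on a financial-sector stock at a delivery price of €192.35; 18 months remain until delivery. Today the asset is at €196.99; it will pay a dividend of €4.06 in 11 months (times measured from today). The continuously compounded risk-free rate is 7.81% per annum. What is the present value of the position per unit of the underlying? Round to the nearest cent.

-€22.12

PV(remaining dividends) I = 4.06·e^(−0.0781·11/12) = 3.7795
Current forward F = (S − I)·e^(rT) = (196.99 − 3.7795)·e^(0.0781·18/12) = 193.2105 × 1.124288 = 217.2242
Value (long) = (F − K)·e^(−rT) = (217.2242 − 192.35) × 0.889452 = 22.1244
Short position value = −(long value) = -€22.12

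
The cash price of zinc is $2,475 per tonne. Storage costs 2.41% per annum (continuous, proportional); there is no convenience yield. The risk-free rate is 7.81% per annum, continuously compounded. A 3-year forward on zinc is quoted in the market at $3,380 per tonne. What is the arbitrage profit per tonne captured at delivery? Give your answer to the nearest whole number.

$17 per tonne

Fair forward: F* = S·e^(carry·T), with carry = (r + u) = 0.0781 + 0.0241 = 0.1022
F* = 2475 · e^(0.1022 × 3) = 2475 · e^0.306600 = 2475 × 1.358797 = $3363.0226
Market $3380 > fair $3363.0226: forward overpriced → cash-and-carry (buy spot, short the forward).
At maturity, profit = |F_mkt − F*| = |3380 − 3363.0226| = $17 per tonne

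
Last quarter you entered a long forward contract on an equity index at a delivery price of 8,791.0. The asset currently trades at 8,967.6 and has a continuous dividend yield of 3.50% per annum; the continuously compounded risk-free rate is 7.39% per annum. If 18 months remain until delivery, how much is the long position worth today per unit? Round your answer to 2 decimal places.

640.36

Current fair forward for the remaining 18 months: F = S·e^((r − q)·T), (r − q) = 0.0739 − 0.0350 = 0.0389
F = 8967.6 · e^(0.0389 × 18/12) = 8967.6 × 1.06008596 = 9506.4269
Value of long forward = (F − K)·e^(−rT) = (9506.4269 − 8791.0) · e^(−0.0739·18/12)
= 715.4269 × 0.89507300 = 640.36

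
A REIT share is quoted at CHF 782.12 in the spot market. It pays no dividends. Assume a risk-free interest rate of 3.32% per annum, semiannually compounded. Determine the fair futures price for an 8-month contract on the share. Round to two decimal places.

F = S · (1+r/2)^(2T)
= 782.12 × 1.022194
F = CHF 799.48

CHF 799.48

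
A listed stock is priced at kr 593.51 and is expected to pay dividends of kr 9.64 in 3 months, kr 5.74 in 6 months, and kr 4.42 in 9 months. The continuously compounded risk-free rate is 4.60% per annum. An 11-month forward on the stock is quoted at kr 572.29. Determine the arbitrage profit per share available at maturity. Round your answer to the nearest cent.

kr 26.54 per share

PV(dividends) I = 9.64·e^(−0.0460·3/12) + 5.74·e^(−0.0460·6/12) + 4.42·e^(−0.0460·9/12) = 19.4094
Fair forward F* = (S − I)·e^(rT) = (593.51 − 19.4094)·e^0.042167 = 574.1006 × 1.043069 = 598.8265
Market kr 572.29 < fair 598.8265: forward underpriced → reverse cash-and-carry (short the stock, invest proceeds at r, pay the dividends, go long the forward).
Profit at T = |F_mkt − F*| = |572.29 − 598.8265| = kr 26.54 per share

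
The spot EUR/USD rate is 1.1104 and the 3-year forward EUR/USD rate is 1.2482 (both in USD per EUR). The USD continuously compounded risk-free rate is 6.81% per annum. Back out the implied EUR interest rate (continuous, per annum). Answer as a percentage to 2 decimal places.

F = S·e^((r_USD − r_EUR)T) ⇒ r_EUR = r_USD − ln(F/S)/T
ln(1.2482/1.1104) = 0.116982; /(3) = 0.038994
r_EUR = 0.0681 − 0.038994 = 0.029106
r_EUR = 2.91%

2.91%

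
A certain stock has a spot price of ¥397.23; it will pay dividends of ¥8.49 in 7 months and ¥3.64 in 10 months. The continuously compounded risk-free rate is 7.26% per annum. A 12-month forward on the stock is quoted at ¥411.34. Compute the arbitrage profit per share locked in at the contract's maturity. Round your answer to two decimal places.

¥3.37 per share

PV(dividends) I = 8.49·e^(−0.0726·7/12) + 3.64·e^(−0.0726·10/12) = 11.5643
Fair forward F* = (S − I)·e^(rT) = (397.23 − 11.5643)·e^0.072600 = 385.6657 × 1.075300 = 414.7063
Market ¥411.34 < fair 414.7063: forward underpriced → reverse cash-and-carry (short the stock, invest proceeds at r, pay the dividends, go long the forward).
Profit at T = |F_mkt − F*| = |411.34 − 414.7063| = ¥3.37 per share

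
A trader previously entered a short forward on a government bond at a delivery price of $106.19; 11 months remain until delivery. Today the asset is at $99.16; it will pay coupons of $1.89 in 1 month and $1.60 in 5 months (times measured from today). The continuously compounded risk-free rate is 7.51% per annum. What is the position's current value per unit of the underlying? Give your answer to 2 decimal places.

PV(remaining coupons) I = 1.89·e^(−0.0751·1/12) + 1.60·e^(−0.0751·5/12) = 3.4289
Current forward F = (S − I)·e^(rT) = (99.16 − 3.4289)·e^(0.0751·11/12) = 95.7311 × 1.071267 = 102.5536
Value (long) = (F − K)·e^(−rT) = (102.5536 − 106.19) × 0.933474 = -3.3945
Short position value = −(long value) = $3.39

$3.39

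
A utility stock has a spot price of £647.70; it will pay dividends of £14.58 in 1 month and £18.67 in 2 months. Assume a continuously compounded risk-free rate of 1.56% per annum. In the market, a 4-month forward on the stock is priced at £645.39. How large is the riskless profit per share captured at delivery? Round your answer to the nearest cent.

PV(dividends) I = 14.58·e^(−0.0156·1/12) + 18.67·e^(−0.0156·2/12) = 33.1826
Fair forward F* = (S − I)·e^(rT) = (647.70 − 33.1826)·e^0.005200 = 614.5174 × 1.005214 = 617.7215
Market £645.39 > fair 617.7215: forward overpriced → cash-and-carry (borrow at r, buy the stock and collect the dividends, short the forward).
Profit at T = |F_mkt − F*| = |645.39 − 617.7215| = £27.67 per share

£27.67 per share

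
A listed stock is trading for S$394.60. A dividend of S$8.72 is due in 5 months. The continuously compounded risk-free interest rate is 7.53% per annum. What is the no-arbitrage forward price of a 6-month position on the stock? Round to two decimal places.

S$400.97

PV(dividends) I = 8.72·e^(−0.0753·5/12)
I = 8.4507
F = (S − I)·e^(rT) = (394.60 − 8.4507) · e^(0.0753·6/12)
= 386.1493 · e^0.037650 = 386.1493 × 1.038368 = S$400.97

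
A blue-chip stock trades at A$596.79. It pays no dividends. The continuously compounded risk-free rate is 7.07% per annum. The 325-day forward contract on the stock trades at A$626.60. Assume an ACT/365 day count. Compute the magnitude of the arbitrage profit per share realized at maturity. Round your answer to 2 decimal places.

Fair forward: F* = S·e^(carry·T), with carry = r = 0.0707
F* = 596.79 · e^(0.0707 × 325/365) = 596.79 · e^0.062952 = 596.79 × 1.064976 = A$635.5670
Market A$626.60 < fair A$635.5670: forward underpriced → reverse cash-and-carry (short spot, go long the forward).
At maturity, profit = |F_mkt − F*| = |626.60 − 635.5670| = A$8.97 per share

A$8.97 per share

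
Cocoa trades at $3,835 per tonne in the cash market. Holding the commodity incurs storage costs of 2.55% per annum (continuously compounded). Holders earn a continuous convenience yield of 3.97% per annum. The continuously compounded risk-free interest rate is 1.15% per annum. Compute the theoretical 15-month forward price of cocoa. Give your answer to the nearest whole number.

$3,822 per tonne

Net carry = r + u − y = 0.0115 + 0.0255 − 0.0397 = -0.0027
F = S·e^((r+u−y)T) = 3835 · e^(-0.0027 × 15/12) = 3835 · e^-0.003375
= 3835 × 0.996631 = $3,822 per tonne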